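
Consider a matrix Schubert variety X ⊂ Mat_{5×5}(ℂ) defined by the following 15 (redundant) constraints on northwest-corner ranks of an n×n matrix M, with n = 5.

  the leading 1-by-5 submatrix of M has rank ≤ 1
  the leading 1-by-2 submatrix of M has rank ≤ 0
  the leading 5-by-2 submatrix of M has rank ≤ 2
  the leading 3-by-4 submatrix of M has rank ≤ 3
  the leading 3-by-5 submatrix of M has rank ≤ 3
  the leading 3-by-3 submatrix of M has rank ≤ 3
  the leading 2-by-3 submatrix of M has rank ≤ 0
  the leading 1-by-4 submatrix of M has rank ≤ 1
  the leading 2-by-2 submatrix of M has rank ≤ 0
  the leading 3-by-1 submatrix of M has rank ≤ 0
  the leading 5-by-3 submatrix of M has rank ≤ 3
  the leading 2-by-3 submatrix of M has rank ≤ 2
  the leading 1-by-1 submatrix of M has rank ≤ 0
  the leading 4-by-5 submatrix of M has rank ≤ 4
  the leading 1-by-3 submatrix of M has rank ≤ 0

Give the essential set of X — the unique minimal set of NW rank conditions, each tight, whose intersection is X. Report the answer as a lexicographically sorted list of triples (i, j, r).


Recovering R(i,j) via the rank-extension bound from the 15 conditions:

  i=1: 0 | 0 | 0 | 1 | 1
  i=2: 0 | 0 | 0 | 1 | 2
  i=3: 0 | 1 | 1 | 2 | 3
  i=4: 1 | 2 | 2 | 3 | 4
  i=5: 1 | 2 | 3 | 4 | 5

second differences of R give the permutation w = (4, 5, 2, 1, 3).

Rothe diagram D(w) (7 cells), 2 SE-corners (essential conditions):

[(2, 3, 0), (3, 1, 0)]


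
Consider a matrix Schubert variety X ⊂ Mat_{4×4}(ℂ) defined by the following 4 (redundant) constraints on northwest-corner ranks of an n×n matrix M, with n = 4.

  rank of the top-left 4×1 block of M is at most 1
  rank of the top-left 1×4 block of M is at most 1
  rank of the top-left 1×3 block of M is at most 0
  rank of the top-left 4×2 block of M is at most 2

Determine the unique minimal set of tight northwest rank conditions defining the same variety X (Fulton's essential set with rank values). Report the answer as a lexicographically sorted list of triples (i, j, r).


Rank table r_w(4×4) implied by the 4 constraints:

  i=1: 0, 0, 0, 1
  i=2: 1, 1, 1, 2
  i=3: 1, 2, 2, 3
  i=4: 1, 2, 3, 4

the unique w with this rank table is (4, 1, 2, 3).

D(w) has 3 cells with 1 SE-corner; essential set:

[(1, 3, 0)]


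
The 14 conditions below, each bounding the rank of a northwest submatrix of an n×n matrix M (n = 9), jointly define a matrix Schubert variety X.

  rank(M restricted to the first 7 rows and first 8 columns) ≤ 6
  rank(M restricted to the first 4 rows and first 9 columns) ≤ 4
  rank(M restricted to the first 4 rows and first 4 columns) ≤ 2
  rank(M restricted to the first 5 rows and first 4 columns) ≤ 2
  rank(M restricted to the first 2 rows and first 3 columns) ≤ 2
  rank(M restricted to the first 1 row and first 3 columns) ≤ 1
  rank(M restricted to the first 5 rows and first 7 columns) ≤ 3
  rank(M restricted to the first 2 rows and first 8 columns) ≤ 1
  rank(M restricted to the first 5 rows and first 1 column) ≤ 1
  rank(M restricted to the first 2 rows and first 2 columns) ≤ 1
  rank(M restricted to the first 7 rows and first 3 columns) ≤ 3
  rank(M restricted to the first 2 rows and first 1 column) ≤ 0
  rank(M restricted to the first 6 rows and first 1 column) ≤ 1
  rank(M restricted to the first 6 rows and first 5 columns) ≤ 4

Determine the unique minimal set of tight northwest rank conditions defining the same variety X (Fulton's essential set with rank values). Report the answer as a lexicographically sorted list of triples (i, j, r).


Reconstructing r_w from the 14 given conditions:

  row 1: 0 | 1 | 1 | 1 | 1 | 1 | 1 | 1 | 1
  row 2: 0 | 1 | 1 | 1 | 1 | 1 | 1 | 1 | 2
  row 3: 1 | 2 | 2 | 2 | 2 | 2 | 2 | 2 | 3
  row 4: 1 | 2 | 2 | 2 | 3 | 3 | 3 | 3 | 4
  row 5: 1 | 2 | 2 | 2 | 3 | 3 | 3 | 4 | 5
  row 6: 1 | 2 | 3 | 3 | 4 | 4 | 4 | 5 | 6
  row 7: 1 | 2 | 3 | 4 | 5 | 5 | 5 | 6 | 7
  row 8: 1 | 2 | 3 | 4 | 5 | 6 | 6 | 7 | 8
  row 9: 1 | 2 | 3 | 4 | 5 | 6 | 7 | 8 | 9

second differences of R give the permutation w = (2, 9, 1, 5, 8, 3, 4, 6, 7).

Rothe diagram D(w) (14 cells), 4 SE-corners (essential conditions):

[(2, 1, 0), (2, 8, 1), (5, 4, 2), (5, 7, 3)]


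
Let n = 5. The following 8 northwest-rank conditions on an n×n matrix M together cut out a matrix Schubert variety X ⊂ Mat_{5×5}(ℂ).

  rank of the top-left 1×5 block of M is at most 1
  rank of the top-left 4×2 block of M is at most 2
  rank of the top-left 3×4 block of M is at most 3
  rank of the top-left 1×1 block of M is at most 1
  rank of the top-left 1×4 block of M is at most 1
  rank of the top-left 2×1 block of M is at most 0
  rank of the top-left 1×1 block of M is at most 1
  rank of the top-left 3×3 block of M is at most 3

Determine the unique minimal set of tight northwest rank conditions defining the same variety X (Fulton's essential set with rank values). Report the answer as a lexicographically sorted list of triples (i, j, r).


Computing R[i][j] = min implied NW-rank bound (n=5, 8 conditions):

  row 1: 0, 1, 1, 1, 1
  row 2: 0, 1, 2, 2, 2
  row 3: 1, 2, 3, 3, 3
  row 4: 1, 2, 3, 4, 4
  row 5: 1, 2, 3, 4, 5

the unique w with this rank table is (2, 3, 1, 4, 5).

Fulton essential set (1 of the 2 Rothe cells):

[(2, 1, 0)]


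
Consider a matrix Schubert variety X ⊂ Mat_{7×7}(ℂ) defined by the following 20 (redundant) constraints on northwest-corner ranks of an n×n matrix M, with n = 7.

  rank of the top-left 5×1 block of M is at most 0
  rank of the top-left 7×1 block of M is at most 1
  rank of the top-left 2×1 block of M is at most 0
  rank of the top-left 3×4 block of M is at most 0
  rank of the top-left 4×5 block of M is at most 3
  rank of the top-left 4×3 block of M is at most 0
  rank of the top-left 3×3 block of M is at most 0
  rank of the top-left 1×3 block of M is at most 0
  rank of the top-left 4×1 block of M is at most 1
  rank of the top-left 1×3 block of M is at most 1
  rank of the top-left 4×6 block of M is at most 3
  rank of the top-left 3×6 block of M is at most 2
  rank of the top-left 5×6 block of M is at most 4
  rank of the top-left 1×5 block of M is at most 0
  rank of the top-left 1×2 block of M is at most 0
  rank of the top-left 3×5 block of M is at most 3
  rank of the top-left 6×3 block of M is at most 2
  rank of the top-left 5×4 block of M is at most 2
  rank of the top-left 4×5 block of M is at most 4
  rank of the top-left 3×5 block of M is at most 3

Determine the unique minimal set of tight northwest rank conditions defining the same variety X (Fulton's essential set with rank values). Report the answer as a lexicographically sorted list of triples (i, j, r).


Propagating the 20 rank bounds to every northwest block:

  R[1]: 0  0  0  0  0  1  1
  R[2]: 0  0  0  0  1  2  2
  R[3]: 0  0  0  0  1  2  3
  R[4]: 0  0  0  1  2  3  4
  R[5]: 0  1  1  2  3  4  5
  R[6]: 1  2  2  3  4  5  6
  R[7]: 1  2  3  4  5  6  7

second differences of R give the permutation w = (6, 5, 7, 4, 2, 1, 3).

Fulton essential set (4 of the 17 Rothe cells):

[(1, 5, 0), (3, 4, 0), (4, 3, 0), (5, 1, 0)]


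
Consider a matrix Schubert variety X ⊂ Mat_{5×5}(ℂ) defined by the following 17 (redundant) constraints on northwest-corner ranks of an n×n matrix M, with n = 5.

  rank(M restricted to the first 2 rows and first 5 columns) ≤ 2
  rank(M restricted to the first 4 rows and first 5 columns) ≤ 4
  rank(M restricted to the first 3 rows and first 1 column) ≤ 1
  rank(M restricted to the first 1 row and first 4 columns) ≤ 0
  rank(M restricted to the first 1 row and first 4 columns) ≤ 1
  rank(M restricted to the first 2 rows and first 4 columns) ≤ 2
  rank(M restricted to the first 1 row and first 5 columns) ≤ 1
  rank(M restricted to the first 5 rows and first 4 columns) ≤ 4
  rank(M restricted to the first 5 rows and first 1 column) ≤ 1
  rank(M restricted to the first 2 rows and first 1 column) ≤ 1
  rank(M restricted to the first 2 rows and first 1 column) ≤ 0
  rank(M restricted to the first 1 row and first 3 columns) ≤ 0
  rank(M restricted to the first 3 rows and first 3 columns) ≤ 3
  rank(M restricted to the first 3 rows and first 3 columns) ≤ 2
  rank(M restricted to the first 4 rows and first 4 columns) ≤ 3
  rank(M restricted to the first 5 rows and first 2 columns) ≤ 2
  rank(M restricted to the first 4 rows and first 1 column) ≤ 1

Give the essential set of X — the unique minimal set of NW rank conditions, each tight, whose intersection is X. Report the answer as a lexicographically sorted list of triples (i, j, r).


Computing R[i][j] = min implied NW-rank bound (n=5, 17 conditions):

  0  0  0  0  1
  0  1  1  1  2
  1  2  2  2  3
  1  2  3  3  4
  1  2  3  4  5

reading off 1-entries of Δ²R: w = (5, 2, 1, 3, 4).

Fulton essential set (2 of the 5 Rothe cells):

[(1, 4, 0), (2, 1, 0)]


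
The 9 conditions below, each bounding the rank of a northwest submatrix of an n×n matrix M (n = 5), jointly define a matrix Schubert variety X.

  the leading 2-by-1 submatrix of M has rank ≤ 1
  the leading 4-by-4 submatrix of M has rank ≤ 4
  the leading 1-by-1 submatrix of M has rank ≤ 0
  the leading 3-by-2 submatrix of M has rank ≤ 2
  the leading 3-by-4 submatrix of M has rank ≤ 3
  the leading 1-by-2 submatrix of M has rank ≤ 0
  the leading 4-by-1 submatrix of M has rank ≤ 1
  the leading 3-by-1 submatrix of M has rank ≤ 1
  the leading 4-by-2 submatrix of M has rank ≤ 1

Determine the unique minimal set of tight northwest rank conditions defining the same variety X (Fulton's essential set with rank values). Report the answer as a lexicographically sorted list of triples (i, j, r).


Reconstructing r_w from the 9 given conditions:

  i=1: 0 0 1 1 1
  i=2: 1 1 2 2 2
  i=3: 1 1 2 3 3
  i=4: 1 1 2 3 4
  i=5: 1 2 3 4 5

giving w = (3, 1, 4, 5, 2) via Δ²R.

Rothe diagram D(w) (4 cells), 2 SE-corners (essential conditions):

[(1, 2, 0), (4, 2, 1)]


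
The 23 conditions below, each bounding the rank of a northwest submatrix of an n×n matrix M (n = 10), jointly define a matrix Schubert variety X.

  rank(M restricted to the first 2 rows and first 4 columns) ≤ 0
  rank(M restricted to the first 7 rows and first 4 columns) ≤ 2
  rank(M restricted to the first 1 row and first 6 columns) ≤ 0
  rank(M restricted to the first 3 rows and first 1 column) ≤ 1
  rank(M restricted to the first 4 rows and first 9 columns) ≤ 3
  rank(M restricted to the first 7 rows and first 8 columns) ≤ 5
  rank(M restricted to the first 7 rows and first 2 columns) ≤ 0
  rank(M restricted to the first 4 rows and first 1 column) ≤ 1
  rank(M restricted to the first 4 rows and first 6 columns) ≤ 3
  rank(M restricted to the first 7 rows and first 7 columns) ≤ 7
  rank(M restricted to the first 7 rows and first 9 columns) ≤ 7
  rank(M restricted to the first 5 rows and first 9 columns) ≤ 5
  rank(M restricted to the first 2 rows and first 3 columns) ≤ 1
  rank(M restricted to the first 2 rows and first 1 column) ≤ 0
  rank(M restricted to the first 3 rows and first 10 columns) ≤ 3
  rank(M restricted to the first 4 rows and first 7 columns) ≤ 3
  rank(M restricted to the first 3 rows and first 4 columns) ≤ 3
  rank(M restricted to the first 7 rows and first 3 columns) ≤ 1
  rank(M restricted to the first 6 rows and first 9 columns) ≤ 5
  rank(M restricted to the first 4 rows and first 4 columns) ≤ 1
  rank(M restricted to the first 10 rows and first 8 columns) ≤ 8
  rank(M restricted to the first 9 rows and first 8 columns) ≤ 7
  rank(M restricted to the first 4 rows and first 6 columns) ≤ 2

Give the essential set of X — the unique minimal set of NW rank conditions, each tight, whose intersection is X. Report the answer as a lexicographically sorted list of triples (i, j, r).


Propagating the 23 rank bounds to every northwest block:

  row 1: 0 | 0 | 0 | 0 | 0 | 0 | 1 | 1 | 1 | 1
  row 2: 0 | 0 | 0 | 0 | 1 | 1 | 2 | 2 | 2 | 2
  row 3: 0 | 0 | 1 | 1 | 2 | 2 | 3 | 3 | 3 | 3
  row 4: 0 | 0 | 1 | 1 | 2 | 2 | 3 | 3 | 3 | 4
  row 5: 0 | 0 | 1 | 2 | 3 | 3 | 4 | 4 | 4 | 5
  row 6: 0 | 0 | 1 | 2 | 3 | 4 | 5 | 5 | 5 | 6
  row 7: 0 | 0 | 1 | 2 | 3 | 4 | 5 | 5 | 6 | 7
  row 8: 1 | 1 | 2 | 3 | 4 | 5 | 6 | 6 | 7 | 8
  row 9: 1 | 2 | 3 | 4 | 5 | 6 | 7 | 7 | 8 | 9
  row 10: 1 | 2 | 3 | 4 | 5 | 6 | 7 | 8 | 9 | 10

the unique w with this rank table is (7, 5, 3, 10, 4, 6, 9, 1, 2, 8).

7 SE-corners of the 25-cell Rothe diagram give Ess(w):

[(1, 6, 0), (2, 4, 0), (4, 4, 1), (4, 6, 2), (4, 9, 3), (7, 2, 0), (7, 8, 5)]


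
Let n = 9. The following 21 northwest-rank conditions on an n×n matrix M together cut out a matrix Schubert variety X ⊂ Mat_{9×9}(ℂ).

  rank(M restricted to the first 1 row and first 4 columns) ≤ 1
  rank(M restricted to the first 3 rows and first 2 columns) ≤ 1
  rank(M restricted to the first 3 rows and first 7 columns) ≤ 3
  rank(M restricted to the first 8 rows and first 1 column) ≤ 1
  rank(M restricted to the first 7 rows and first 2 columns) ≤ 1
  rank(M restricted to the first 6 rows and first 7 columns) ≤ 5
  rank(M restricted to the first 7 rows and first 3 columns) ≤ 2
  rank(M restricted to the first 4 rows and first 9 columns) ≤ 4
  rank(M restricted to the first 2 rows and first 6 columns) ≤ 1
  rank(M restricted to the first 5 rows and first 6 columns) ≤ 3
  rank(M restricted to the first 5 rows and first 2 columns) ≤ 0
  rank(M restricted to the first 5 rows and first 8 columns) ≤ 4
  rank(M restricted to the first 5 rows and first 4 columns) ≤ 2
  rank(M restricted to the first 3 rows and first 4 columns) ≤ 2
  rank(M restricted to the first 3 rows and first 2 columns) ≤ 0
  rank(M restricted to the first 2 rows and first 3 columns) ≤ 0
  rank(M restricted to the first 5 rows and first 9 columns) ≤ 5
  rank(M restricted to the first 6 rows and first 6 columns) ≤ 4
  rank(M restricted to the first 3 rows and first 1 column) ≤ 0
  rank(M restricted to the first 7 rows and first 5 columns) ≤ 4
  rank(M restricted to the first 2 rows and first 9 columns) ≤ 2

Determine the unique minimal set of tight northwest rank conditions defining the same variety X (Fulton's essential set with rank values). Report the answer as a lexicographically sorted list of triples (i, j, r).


Reconstructing r_w from the 21 given conditions:

  0 0 0 1 1 1 1 1 1
  0 0 0 1 1 1 2 2 2
  0 0 1 2 2 2 3 3 3
  0 0 1 2 3 3 4 4 4
  0 0 1 2 3 3 4 4 5
  1 1 2 3 4 4 5 5 6
  1 1 2 3 4 5 6 6 7
  1 2 3 4 5 6 7 7 8
  1 2 3 4 5 6 7 8 9

second differences of R give the permutation w = (4, 7, 3, 5, 9, 1, 6, 2, 8).

Rothe diagram D(w) (17 cells), 6 SE-corners (essential conditions):

[(2, 3, 0), (2, 6, 1), (5, 2, 0), (5, 6, 3), (5, 8, 4), (7, 2, 1)]


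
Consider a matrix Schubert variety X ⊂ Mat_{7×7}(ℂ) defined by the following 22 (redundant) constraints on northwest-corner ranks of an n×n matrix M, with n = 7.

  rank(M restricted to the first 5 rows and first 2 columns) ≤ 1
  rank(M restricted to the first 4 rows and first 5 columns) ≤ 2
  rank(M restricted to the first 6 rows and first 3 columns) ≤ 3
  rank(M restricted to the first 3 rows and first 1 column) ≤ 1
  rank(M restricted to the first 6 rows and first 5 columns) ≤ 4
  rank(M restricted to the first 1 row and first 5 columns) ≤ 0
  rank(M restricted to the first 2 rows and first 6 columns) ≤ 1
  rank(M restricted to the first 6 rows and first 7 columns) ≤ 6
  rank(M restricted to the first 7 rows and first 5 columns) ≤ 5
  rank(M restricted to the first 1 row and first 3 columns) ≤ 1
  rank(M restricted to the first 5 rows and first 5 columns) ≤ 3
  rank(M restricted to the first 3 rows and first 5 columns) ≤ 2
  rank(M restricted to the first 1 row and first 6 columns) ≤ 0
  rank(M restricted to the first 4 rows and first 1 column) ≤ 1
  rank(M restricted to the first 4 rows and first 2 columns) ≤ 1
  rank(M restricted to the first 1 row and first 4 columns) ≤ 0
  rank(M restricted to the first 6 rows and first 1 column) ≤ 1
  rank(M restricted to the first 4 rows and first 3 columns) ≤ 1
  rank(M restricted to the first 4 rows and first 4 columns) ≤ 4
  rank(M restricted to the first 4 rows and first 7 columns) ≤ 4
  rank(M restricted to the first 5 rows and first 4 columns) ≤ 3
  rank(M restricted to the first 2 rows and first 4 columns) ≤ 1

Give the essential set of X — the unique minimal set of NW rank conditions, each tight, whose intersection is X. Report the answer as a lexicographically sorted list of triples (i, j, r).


The tightest implied rank at each (i,j), from the 22 conditions:

  row 1: 0 0 0 0 0 0 1
  row 2: 1 1 1 1 1 1 2
  row 3: 1 1 1 2 2 2 3
  row 4: 1 1 1 2 2 3 4
  row 5: 1 1 2 3 3 4 5
  row 6: 1 2 3 4 4 5 6
  row 7: 1 2 3 4 5 6 7

second differences of R give the permutation w = (7, 1, 4, 6, 3, 2, 5).

Fulton essential set (4 of the 12 Rothe cells):

[(1, 6, 0), (4, 3, 1), (4, 5, 2), (5, 2, 1)]


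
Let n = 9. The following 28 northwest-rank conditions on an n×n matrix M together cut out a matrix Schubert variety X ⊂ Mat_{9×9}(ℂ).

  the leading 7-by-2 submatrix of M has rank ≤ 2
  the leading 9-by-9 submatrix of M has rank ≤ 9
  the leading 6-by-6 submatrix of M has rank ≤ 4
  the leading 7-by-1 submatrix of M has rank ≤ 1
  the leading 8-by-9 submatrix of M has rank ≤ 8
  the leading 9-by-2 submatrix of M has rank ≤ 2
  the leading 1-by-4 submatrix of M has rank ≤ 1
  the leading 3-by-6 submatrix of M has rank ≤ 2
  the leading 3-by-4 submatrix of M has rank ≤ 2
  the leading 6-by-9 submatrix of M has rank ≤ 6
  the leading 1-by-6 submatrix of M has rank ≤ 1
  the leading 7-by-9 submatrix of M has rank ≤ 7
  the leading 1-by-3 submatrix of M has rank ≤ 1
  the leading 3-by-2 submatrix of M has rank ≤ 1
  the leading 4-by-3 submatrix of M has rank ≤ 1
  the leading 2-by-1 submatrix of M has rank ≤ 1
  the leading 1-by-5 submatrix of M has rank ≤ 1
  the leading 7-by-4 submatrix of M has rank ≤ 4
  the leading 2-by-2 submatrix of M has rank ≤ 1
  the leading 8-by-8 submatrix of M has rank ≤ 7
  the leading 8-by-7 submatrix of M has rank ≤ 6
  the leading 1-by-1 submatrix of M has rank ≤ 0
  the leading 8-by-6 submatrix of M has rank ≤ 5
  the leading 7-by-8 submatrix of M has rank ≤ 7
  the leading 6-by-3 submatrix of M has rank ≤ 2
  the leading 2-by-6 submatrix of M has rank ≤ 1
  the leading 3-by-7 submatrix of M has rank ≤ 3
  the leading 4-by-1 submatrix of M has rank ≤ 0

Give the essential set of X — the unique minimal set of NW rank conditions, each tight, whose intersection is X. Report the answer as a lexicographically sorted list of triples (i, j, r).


Computing R[i][j] = min implied NW-rank bound (n=9, 28 conditions):

  row 1: 0 1 1 1 1 1 1 1 1
  row 2: 0 1 1 1 1 1 2 2 2
  row 3: 0 1 1 2 2 2 3 3 3
  row 4: 0 1 1 2 3 3 4 4 4
  row 5: 1 2 2 3 4 4 5 5 5
  row 6: 1 2 2 3 4 4 5 6 6
  row 7: 1 2 3 4 5 5 6 7 7
  row 8: 1 2 3 4 5 5 6 7 8
  row 9: 1 2 3 4 5 6 7 8 9

reading off 1-entries of Δ²R: w = (2, 7, 4, 5, 1, 8, 3, 9, 6).

|D(w)|=13, |Ess(w)|=6:

[(2, 6, 1), (4, 1, 0), (4, 3, 1), (6, 3, 2), (6, 6, 4), (8, 6, 5)]


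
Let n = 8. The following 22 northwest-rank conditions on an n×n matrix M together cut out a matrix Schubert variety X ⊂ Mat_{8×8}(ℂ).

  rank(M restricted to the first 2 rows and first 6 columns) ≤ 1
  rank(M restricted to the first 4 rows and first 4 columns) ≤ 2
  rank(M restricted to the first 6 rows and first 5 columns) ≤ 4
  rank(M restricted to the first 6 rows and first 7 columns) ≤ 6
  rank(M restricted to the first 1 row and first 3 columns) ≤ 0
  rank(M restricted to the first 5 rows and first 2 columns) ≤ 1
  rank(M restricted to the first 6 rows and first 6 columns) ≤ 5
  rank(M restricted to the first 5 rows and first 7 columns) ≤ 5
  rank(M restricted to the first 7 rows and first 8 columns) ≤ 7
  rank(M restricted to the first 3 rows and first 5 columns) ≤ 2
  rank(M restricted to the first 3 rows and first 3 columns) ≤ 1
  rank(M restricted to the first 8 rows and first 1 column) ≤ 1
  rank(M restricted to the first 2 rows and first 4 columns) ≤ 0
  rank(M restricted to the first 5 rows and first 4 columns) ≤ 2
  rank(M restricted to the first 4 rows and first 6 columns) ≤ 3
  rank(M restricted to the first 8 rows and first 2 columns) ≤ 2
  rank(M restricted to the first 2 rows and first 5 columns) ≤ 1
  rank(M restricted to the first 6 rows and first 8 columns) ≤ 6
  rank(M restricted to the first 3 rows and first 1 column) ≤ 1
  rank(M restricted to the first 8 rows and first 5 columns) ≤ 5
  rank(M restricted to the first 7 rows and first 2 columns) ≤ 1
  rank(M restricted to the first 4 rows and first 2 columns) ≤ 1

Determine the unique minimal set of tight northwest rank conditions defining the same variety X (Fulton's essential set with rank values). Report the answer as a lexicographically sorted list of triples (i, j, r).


Reconstructing r_w from the 22 given conditions:

  row 1: 0, 0, 0, 0, 1, 1, 1, 1
  row 2: 0, 0, 0, 0, 1, 1, 2, 2
  row 3: 1, 1, 1, 1, 2, 2, 3, 3
  row 4: 1, 1, 2, 2, 3, 3, 4, 4
  row 5: 1, 1, 2, 2, 3, 4, 5, 5
  row 6: 1, 1, 2, 3, 4, 5, 6, 6
  row 7: 1, 1, 2, 3, 4, 5, 6, 7
  row 8: 1, 2, 3, 4, 5, 6, 7, 8

so w = (5, 7, 1, 3, 6, 4, 8, 2).

Rothe diagram D(w) (14 cells), 4 SE-corners (essential conditions):

[(2, 4, 0), (2, 6, 1), (5, 4, 2), (7, 2, 1)]


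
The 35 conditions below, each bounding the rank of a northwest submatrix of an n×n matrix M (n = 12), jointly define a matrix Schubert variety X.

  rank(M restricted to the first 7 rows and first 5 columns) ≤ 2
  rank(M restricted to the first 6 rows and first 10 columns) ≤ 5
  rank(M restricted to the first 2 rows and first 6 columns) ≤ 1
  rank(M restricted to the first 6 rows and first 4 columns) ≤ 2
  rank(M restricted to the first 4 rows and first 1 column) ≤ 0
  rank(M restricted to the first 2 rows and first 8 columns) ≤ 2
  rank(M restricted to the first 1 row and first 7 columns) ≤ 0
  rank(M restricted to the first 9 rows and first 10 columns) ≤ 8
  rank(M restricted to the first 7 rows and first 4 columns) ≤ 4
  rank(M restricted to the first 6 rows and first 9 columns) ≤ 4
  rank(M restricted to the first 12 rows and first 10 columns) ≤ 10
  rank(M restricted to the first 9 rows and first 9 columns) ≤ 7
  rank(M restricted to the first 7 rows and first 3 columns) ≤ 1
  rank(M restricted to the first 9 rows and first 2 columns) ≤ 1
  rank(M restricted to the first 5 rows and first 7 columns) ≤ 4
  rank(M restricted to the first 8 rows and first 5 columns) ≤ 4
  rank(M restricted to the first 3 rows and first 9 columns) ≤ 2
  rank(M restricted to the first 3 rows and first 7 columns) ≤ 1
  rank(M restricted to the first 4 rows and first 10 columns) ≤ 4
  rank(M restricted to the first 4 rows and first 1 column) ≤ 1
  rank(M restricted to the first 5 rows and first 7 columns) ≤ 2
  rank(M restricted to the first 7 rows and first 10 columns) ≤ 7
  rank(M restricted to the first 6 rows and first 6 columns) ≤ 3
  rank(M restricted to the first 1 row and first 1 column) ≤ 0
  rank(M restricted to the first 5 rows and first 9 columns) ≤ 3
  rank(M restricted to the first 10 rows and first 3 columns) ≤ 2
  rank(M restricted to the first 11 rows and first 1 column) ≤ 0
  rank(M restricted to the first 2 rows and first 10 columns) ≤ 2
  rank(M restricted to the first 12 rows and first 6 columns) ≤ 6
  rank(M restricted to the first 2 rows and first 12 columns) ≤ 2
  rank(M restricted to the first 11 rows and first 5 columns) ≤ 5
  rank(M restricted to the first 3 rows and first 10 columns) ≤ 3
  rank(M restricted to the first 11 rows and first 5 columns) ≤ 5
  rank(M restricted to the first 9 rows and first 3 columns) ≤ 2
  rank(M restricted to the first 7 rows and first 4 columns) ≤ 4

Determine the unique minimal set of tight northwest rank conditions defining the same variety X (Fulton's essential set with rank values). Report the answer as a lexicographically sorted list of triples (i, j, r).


Propagating the 35 rank bounds to every northwest block:

  0  0  0  0  0  0  0  1  1  1  1  1
  0  1  1  1  1  1  1  2  2  2  2  2
  0  1  1  1  1  1  1  2  2  3  3  3
  0  1  1  2  2  2  2  3  3  4  4  4
  0  1  1  2  2  2  2  3  3  4  5  5
  0  1  1  2  2  3  3  4  4  5  6  6
  0  1  1  2  2  3  4  5  5  6  7  7
  0  1  2  3  3  4  5  6  6  7  8  8
  0  1  2  3  4  5  6  7  7  8  9  9
  0  1  2  3  4  5  6  7  8  9  10  10
  0  1  2  3  4  5  6  7  8  9  10  11
  1  2  3  4  5  6  7  8  9  10  11  12

the unique w with this rank table is (8, 2, 10, 4, 11, 6, 7, 3, 5, 9, 12, 1).

8 SE-corners of the 33-cell Rothe diagram give Ess(w):

[(1, 7, 0), (3, 7, 1), (3, 9, 2), (5, 7, 2), (5, 9, 3), (7, 3, 1), (7, 5, 2), (11, 1, 0)]


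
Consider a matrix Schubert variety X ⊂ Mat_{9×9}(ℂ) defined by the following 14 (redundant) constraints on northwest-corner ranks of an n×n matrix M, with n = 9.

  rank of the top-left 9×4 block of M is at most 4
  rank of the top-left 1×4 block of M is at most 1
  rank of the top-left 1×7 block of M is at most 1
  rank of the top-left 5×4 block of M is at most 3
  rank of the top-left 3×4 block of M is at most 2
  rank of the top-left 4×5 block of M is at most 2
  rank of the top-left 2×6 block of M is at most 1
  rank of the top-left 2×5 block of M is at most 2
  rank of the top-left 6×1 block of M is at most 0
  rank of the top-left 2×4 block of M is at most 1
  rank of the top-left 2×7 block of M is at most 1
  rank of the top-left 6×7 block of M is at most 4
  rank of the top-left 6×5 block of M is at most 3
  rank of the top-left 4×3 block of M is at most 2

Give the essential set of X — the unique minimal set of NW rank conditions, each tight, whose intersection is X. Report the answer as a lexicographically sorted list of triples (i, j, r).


The tightest implied rank at each (i,j), from the 14 conditions:

  0 1 1 1 1 1 1 1 1
  0 1 1 1 1 1 1 2 2
  0 1 2 2 2 2 2 3 3
  0 1 2 2 2 3 3 4 4
  0 1 2 3 3 4 4 5 5
  0 1 2 3 3 4 4 5 6
  1 2 3 4 4 5 5 6 7
  1 2 3 4 5 6 6 7 8
  1 2 3 4 5 6 7 8 9

the unique w with this rank table is (2, 8, 3, 6, 4, 9, 1, 5, 7).

ℓ(w)=15; the 5 essential cells (i,j,r):

[(2, 7, 1), (4, 5, 2), (6, 1, 0), (6, 5, 3), (6, 7, 4)]


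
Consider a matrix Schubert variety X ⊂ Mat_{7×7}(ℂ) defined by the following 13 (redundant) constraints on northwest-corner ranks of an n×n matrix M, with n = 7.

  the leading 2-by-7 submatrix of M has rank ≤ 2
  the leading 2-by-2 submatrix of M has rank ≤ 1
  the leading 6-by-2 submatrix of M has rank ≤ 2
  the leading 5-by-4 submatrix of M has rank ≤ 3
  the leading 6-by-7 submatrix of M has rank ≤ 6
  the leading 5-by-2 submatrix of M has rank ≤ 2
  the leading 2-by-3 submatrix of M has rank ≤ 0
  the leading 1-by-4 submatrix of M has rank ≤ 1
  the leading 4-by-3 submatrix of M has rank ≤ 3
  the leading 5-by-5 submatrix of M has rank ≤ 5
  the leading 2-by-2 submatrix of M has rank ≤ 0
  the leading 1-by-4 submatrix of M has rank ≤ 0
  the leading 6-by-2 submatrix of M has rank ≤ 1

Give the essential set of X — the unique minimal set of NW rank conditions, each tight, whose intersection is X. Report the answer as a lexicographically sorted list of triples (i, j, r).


Rank table r_w(7×7) implied by the 13 constraints:

  row 1: 0 0 0 0 1 1 1
  row 2: 0 0 0 1 2 2 2
  row 3: 1 1 1 2 3 3 3
  row 4: 1 1 2 3 4 4 4
  row 5: 1 1 2 3 4 5 5
  row 6: 1 1 2 3 4 5 6
  row 7: 1 2 3 4 5 6 7

hence w(1..7) = (5, 4, 1, 3, 6, 7, 2).

Rothe diagram D(w) (10 cells), 3 SE-corners (essential conditions):

[(1, 4, 0), (2, 3, 0), (6, 2, 1)]


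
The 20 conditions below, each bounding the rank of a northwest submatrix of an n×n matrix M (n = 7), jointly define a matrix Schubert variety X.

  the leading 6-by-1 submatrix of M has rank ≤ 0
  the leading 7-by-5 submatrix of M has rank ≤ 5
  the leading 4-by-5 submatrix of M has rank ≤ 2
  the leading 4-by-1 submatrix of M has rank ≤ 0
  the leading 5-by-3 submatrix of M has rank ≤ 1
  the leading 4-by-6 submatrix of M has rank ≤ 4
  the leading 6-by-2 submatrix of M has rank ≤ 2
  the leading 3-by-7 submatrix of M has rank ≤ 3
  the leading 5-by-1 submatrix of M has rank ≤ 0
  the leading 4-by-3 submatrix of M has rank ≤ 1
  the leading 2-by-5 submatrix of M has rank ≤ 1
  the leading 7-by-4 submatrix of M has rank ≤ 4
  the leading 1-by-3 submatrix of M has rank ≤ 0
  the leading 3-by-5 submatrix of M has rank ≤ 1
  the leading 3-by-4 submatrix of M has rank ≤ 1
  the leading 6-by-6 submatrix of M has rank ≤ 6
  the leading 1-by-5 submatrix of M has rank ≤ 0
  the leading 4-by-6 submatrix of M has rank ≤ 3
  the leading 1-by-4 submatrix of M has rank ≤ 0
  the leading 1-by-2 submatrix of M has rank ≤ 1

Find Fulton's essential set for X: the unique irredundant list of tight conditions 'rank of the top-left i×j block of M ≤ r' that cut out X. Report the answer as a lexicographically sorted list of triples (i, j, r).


Rank table r_w(7×7) implied by the 20 constraints:

  row 1: 0, 0, 0, 0, 0, 1, 1
  row 2: 0, 1, 1, 1, 1, 2, 2
  row 3: 0, 1, 1, 1, 1, 2, 3
  row 4: 0, 1, 1, 2, 2, 3, 4
  row 5: 0, 1, 1, 2, 3, 4, 5
  row 6: 0, 1, 2, 3, 4, 5, 6
  row 7: 1, 2, 3, 4, 5, 6, 7

so w = (6, 2, 7, 4, 5, 3, 1).

ℓ(w)=15; the 4 essential cells (i,j,r):

[(1, 5, 0), (3, 5, 1), (5, 3, 1), (6, 1, 0)]


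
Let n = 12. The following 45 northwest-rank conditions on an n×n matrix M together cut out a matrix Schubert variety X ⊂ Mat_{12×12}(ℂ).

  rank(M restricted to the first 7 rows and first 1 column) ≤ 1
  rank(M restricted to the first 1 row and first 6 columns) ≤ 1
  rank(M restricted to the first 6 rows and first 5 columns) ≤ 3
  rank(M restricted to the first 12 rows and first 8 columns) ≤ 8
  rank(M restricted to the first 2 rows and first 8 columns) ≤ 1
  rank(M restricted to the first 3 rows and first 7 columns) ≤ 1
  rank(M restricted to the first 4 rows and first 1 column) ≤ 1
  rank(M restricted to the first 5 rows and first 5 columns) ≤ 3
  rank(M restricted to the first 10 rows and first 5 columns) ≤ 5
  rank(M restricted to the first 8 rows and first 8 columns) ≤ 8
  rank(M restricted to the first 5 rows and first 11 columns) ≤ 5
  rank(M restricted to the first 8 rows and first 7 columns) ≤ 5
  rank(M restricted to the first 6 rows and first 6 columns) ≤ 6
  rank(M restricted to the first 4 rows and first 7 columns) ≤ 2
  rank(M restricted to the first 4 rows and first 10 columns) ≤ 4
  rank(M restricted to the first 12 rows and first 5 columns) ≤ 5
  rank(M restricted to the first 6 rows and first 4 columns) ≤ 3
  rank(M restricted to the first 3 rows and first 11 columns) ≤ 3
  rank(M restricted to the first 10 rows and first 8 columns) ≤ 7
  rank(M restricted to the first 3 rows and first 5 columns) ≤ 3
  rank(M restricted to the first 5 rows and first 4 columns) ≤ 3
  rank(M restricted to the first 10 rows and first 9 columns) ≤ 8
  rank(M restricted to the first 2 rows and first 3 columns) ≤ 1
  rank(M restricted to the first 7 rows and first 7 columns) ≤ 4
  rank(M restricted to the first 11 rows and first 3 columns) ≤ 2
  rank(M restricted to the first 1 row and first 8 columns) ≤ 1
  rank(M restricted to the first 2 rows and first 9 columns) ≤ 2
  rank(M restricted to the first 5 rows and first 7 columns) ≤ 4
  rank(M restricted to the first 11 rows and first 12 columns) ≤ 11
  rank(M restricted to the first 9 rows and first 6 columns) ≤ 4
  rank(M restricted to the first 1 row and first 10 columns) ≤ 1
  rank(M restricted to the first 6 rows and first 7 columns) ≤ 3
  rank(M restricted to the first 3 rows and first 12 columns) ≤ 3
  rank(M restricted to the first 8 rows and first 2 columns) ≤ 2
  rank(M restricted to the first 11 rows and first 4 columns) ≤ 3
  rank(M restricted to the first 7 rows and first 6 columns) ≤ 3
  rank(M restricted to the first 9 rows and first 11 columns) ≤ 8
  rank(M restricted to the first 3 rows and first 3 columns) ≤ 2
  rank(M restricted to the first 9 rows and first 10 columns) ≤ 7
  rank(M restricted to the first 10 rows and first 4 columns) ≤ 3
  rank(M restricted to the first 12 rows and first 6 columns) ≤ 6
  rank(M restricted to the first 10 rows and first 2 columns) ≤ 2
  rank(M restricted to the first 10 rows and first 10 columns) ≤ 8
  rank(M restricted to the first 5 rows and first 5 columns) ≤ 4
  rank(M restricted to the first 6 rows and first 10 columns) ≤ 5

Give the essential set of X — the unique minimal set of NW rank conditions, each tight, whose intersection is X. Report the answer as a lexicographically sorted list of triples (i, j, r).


Recovering R(i,j) via the rank-extension bound from the 45 conditions:

  1 1 1 1 1 1 1 1 1 1 1 1
  1 1 1 1 1 1 1 1 2 2 2 2
  1 1 1 1 1 1 1 2 3 3 3 3
  1 2 2 2 2 2 2 3 4 4 4 4
  1 2 2 3 3 3 3 4 5 5 5 5
  1 2 2 3 3 3 3 4 5 5 6 6
  1 2 2 3 3 3 4 5 6 6 7 7
  1 2 2 3 4 4 5 6 7 7 8 8
  1 2 2 3 4 4 5 6 7 7 8 9
  1 2 2 3 4 5 6 7 8 8 9 10
  1 2 2 3 4 5 6 7 8 9 10 11
  1 2 3 4 5 6 7 8 9 10 11 12

hence w(1..12) = (1, 9, 8, 2, 4, 11, 7, 5, 12, 6, 10, 3).

ℓ(w)=28; the 8 essential cells (i,j,r):

[(2, 8, 1), (3, 7, 1), (6, 7, 3), (6, 10, 5), (7, 6, 3), (9, 6, 4), (9, 10, 7), (11, 3, 2)]


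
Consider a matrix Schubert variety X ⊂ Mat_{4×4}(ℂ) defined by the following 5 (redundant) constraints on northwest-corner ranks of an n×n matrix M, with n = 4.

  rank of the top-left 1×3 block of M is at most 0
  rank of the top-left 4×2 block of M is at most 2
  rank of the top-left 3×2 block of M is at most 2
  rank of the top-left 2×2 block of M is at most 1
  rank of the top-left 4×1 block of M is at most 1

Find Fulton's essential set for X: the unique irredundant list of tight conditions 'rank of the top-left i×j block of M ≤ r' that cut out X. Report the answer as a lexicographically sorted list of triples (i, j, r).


Computing R[i][j] = min implied NW-rank bound (n=4, 5 conditions):

  R[1]: 0 | 0 | 0 | 1
  R[2]: 1 | 1 | 1 | 2
  R[3]: 1 | 2 | 2 | 3
  R[4]: 1 | 2 | 3 | 4

so w = (4, 1, 2, 3).

Rothe diagram D(w) (3 cells), 1 SE-corner (essential condition):

[(1, 3, 0)]


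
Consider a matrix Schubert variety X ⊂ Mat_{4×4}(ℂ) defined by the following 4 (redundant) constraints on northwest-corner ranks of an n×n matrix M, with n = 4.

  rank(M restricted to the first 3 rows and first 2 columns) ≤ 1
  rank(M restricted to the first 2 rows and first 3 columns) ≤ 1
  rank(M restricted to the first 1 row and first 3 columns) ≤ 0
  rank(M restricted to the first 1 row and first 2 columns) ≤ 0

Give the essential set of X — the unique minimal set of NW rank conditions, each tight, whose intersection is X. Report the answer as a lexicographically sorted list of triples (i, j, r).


Rank table r_w(4×4) implied by the 4 constraints:

  i=1: 0, 0, 0, 1
  i=2: 1, 1, 1, 2
  i=3: 1, 1, 2, 3
  i=4: 1, 2, 3, 4

so w = (4, 1, 3, 2).

D(w) has 4 cells with 2 SE-corners; essential set:

[(1, 3, 0), (3, 2, 1)]


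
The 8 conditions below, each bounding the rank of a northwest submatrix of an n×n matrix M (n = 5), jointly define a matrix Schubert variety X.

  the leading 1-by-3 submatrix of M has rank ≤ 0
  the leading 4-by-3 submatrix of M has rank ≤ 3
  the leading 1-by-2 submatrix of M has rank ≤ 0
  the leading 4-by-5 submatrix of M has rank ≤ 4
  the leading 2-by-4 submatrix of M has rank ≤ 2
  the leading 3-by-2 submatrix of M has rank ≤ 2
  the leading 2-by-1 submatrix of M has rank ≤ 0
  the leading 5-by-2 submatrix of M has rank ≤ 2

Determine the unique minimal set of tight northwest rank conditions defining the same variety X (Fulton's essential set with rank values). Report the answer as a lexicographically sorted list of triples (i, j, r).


Propagating the 8 rank bounds to every northwest block:

  row 1: 0 0 0 1 1
  row 2: 0 1 1 2 2
  row 3: 1 2 2 3 3
  row 4: 1 2 3 4 4
  row 5: 1 2 3 4 5

hence w(1..5) = (4, 2, 1, 3, 5).

|D(w)|=4, |Ess(w)|=2:

[(1, 3, 0), (2, 1, 0)]


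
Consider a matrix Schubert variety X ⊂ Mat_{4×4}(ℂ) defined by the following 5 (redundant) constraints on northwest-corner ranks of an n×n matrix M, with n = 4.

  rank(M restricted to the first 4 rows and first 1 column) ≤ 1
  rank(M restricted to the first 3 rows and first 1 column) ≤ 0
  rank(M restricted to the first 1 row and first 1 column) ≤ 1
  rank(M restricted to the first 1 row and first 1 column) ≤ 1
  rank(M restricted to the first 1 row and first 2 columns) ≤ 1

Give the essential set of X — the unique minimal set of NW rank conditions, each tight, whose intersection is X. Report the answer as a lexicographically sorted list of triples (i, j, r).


Computing R[i][j] = min implied NW-rank bound (n=4, 5 conditions):

  i=1: 0  1  1  1
  i=2: 0  1  2  2
  i=3: 0  1  2  3
  i=4: 1  2  3  4

giving w = (2, 3, 4, 1) via Δ²R.

D(w) has 3 cells with 1 SE-corner; essential set:

[(3, 1, 0)]


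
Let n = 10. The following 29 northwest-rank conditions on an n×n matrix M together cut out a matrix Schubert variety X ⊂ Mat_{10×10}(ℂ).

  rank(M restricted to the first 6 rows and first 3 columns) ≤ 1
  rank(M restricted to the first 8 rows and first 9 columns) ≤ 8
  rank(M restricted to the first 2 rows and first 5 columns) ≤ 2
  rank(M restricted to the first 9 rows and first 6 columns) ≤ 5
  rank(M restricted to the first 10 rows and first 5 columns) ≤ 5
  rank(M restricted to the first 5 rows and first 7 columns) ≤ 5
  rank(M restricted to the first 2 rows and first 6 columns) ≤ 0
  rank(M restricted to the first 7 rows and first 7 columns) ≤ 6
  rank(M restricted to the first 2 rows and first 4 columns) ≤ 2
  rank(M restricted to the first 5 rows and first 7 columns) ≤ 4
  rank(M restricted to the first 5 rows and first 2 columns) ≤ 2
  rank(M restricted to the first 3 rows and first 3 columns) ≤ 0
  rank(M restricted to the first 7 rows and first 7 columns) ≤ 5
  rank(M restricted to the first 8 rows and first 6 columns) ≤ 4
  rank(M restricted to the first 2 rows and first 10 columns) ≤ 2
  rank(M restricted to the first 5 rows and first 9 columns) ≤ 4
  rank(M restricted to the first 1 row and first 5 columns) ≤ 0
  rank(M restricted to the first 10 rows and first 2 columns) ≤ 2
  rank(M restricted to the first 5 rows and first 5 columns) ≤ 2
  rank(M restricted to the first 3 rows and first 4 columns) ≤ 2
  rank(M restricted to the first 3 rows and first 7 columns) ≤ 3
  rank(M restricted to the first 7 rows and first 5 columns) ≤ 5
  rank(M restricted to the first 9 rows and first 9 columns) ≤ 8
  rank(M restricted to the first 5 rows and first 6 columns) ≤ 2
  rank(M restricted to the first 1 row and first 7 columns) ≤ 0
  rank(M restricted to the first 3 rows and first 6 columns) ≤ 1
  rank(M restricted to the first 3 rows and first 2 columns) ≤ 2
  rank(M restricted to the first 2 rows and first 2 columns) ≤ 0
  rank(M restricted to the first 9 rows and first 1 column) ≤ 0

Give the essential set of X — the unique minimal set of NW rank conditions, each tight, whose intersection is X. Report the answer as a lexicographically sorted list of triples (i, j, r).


Recovering R(i,j) via the rank-extension bound from the 29 conditions:

  row 1: 0 0 0 0 0 0 0 1 1 1
  row 2: 0 0 0 0 0 0 1 2 2 2
  row 3: 0 0 0 1 1 1 2 3 3 3
  row 4: 0 1 1 2 2 2 3 4 4 4
  row 5: 0 1 1 2 2 2 3 4 4 5
  row 6: 0 1 1 2 3 3 4 5 5 6
  row 7: 0 1 2 3 4 4 5 6 6 7
  row 8: 0 1 2 3 4 4 5 6 7 8
  row 9: 0 1 2 3 4 5 6 7 8 9
  row 10: 1 2 3 4 5 6 7 8 9 10

second differences of R give the permutation w = (8, 7, 4, 2, 10, 5, 3, 9, 6, 1).

8 SE-corners of the 28-cell Rothe diagram give Ess(w):

[(1, 7, 0), (2, 6, 0), (3, 3, 0), (5, 6, 2), (5, 9, 4), (6, 3, 1), (8, 6, 4), (9, 1, 0)]


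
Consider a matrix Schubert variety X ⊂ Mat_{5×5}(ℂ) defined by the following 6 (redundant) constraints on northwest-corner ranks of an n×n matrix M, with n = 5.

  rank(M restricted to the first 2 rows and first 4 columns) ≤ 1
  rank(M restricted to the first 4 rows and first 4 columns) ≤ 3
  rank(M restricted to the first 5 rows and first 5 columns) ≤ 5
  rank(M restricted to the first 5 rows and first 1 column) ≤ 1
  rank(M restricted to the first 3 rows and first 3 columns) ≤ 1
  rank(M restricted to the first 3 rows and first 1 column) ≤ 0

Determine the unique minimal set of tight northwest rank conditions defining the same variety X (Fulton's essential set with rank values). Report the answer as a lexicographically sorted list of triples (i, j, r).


Computing R[i][j] = min implied NW-rank bound (n=5, 6 conditions):

  i=1: 0, 1, 1, 1, 1
  i=2: 0, 1, 1, 1, 2
  i=3: 0, 1, 1, 2, 3
  i=4: 1, 2, 2, 3, 4
  i=5: 1, 2, 3, 4, 5

hence w(1..5) = (2, 5, 4, 1, 3).

ℓ(w)=6; the 3 essential cells (i,j,r):

[(2, 4, 1), (3, 1, 0), (3, 3, 1)]
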